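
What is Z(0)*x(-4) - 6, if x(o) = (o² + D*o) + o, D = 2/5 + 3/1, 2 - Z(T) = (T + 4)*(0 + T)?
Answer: -46/5 ≈ -9.2000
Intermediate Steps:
Z(T) = 2 - T*(4 + T) (Z(T) = 2 - (T + 4)*(0 + T) = 2 - (4 + T)*T = 2 - T*(4 + T))
D = 17/5 (D = 2*(⅕) + 3*1 = ⅖ + 3 = 17/5 ≈ 3.4000)
x(o) = o² + 22*o/5 (x(o) = (o² + 17*o/5) + o = o² + 22*o/5)
Z(0)*x(-4) - 6 = (2 - 1*0² - 4*0)*((⅕)*(-4)*(22 + 5*(-4))) - 6 = (2 - 1*0 + 0)*((⅕)*(-4)*(22 - 20)) - 6 = (2 + 0 + 0)*((⅕)*(-4)*2) - 6 = 2*(-8/5) - 6 = -16/5 - 6 = -46/5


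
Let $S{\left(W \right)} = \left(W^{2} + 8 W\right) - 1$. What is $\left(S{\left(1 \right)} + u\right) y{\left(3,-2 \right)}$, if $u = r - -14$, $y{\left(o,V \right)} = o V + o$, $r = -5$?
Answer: $-51$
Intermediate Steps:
$y{\left(o,V \right)} = o + V o$ ($y{\left(o,V \right)} = V o + o = o + V o$)
$S{\left(W \right)} = -1 + W^{2} + 8 W$
$u = 9$ ($u = -5 - -14 = -5 + 14 = 9$)
$\left(S{\left(1 \right)} + u\right) y{\left(3,-2 \right)} = \left(\left(-1 + 1^{2} + 8 \cdot 1\right) + 9\right) 3 \left(1 - 2\right) = \left(\left(-1 + 1 + 8\right) + 9\right) 3 \left(-1\right) = \left(8 + 9\right) \left(-3\right) = 17 \left(-3\right) = -51$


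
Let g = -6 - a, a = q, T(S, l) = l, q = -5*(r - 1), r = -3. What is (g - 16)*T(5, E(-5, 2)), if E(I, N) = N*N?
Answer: -168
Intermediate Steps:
E(I, N) = N**2
q = 20 (q = -5*(-3 - 1) = -5*(-4) = 20)
a = 20
g = -26 (g = -6 - 1*20 = -6 - 20 = -26)
(g - 16)*T(5, E(-5, 2)) = (-26 - 16)*2**2 = -42*4 = -168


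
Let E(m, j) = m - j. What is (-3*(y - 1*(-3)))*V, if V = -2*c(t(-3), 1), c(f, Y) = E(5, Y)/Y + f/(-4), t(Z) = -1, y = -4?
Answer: -51/2 ≈ -25.500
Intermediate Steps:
c(f, Y) = -f/4 + (5 - Y)/Y (c(f, Y) = (5 - Y)/Y + f/(-4) = (5 - Y)/Y + f*(-¼) = (5 - Y)/Y - f/4 = -f/4 + (5 - Y)/Y)
V = -17/2 (V = -2*(-1 + 5/1 - ¼*(-1)) = -2*(-1 + 5*1 + ¼) = -2*(-1 + 5 + ¼) = -2*17/4 = -17/2 ≈ -8.5000)
(-3*(y - 1*(-3)))*V = -3*(-4 - 1*(-3))*(-17/2) = -3*(-4 + 3)*(-17/2) = -3*(-1)*(-17/2) = 3*(-17/2) = -51/2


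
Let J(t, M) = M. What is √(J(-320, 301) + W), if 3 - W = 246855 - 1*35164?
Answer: 11*I*√1747 ≈ 459.77*I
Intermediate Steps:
W = -211688 (W = 3 - (246855 - 1*35164) = 3 - (246855 - 35164) = 3 - 1*211691 = 3 - 211691 = -211688)
√(J(-320, 301) + W) = √(301 - 211688) = √(-211387) = 11*I*√1747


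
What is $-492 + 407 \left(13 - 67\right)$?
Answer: $-22470$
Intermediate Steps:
$-492 + 407 \left(13 - 67\right) = -492 + 407 \left(-54\right) = -492 - 21978 = -22470$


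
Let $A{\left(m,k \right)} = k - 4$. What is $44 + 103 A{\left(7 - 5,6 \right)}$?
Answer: $250$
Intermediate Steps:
$A{\left(m,k \right)} = -4 + k$
$44 + 103 A{\left(7 - 5,6 \right)} = 44 + 103 \left(-4 + 6\right) = 44 + 103 \cdot 2 = 44 + 206 = 250$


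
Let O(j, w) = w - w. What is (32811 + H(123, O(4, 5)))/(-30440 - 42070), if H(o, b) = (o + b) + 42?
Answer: -5496/12085 ≈ -0.45478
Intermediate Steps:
O(j, w) = 0
H(o, b) = 42 + b + o (H(o, b) = (b + o) + 42 = 42 + b + o)
(32811 + H(123, O(4, 5)))/(-30440 - 42070) = (32811 + (42 + 0 + 123))/(-30440 - 42070) = (32811 + 165)/(-72510) = 32976*(-1/72510) = -5496/12085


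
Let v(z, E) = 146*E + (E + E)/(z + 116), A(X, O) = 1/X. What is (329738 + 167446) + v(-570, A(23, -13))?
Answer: 2595830805/5221 ≈ 4.9719e+5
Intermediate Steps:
v(z, E) = 146*E + 2*E/(116 + z) (v(z, E) = 146*E + (2*E)/(116 + z) = 146*E + 2*E/(116 + z))
(329738 + 167446) + v(-570, A(23, -13)) = (329738 + 167446) + 2*(8469 + 73*(-570))/(23*(116 - 570)) = 497184 + 2*(1/23)*(8469 - 41610)/(-454) = 497184 + 2*(1/23)*(-1/454)*(-33141) = 497184 + 33141/5221 = 2595830805/5221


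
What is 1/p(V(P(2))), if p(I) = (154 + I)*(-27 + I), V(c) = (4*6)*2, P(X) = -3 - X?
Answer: 1/4242 ≈ 0.00023574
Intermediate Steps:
V(c) = 48 (V(c) = 24*2 = 48)
p(I) = (-27 + I)*(154 + I)
1/p(V(P(2))) = 1/(-4158 + 48² + 127*48) = 1/(-4158 + 2304 + 6096) = 1/4242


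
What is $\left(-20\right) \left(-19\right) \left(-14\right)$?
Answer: $-5320$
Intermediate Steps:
$\left(-20\right) \left(-19\right) \left(-14\right) = 380 \left(-14\right) = -5320$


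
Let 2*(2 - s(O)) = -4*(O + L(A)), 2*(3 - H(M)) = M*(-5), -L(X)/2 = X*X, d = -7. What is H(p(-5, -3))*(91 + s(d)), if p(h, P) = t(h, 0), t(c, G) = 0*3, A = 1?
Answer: 225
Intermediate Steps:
t(c, G) = 0
p(h, P) = 0
L(X) = -2*X² (L(X) = -2*X*X = -2*X²)
H(M) = 3 + 5*M/2 (H(M) = 3 - M*(-5)/2 = 3 - (-5)*M/2 = 3 + 5*M/2)
s(O) = -2 + 2*O (s(O) = 2 - (-2)*(O - 2*1²) = 2 - (-2)*(O - 2*1) = 2 - (-2)*(O - 2) = 2 - (-2)*(-2 + O) = 2 - (8 - 4*O)/2 = 2 + (-4 + 2*O) = -2 + 2*O)
H(p(-5, -3))*(91 + s(d)) = (3 + (5/2)*0)*(91 + (-2 + 2*(-7))) = (3 + 0)*(91 + (-2 - 14)) = 3*(91 - 16) = 3*75 = 225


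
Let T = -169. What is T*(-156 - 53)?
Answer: 35321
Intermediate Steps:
T*(-156 - 53) = -169*(-156 - 53) = -169*(-209) = 35321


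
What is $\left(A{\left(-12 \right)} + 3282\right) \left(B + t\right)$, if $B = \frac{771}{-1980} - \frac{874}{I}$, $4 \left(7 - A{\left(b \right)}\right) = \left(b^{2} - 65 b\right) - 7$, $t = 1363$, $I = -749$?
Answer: $\frac{8251163778313}{1977360} \approx 4.1728 \cdot 10^{6}$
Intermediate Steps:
$A{\left(b \right)} = \frac{35}{4} - \frac{b^{2}}{4} + \frac{65 b}{4}$ ($A{\left(b \right)} = 7 - \frac{\left(b^{2} - 65 b\right) - 7}{4} = 7 - \frac{-7 + b^{2} - 65 b}{4} = 7 + \left(\frac{7}{4} - \frac{b^{2}}{4} + \frac{65 b}{4}\right) = \frac{35}{4} - \frac{b^{2}}{4} + \frac{65 b}{4}$)
$B = \frac{384347}{494340}$ ($B = \frac{771}{-1980} - \frac{874}{-749} = 771 \left(- \frac{1}{1980}\right) - - \frac{874}{749} = - \frac{257}{660} + \frac{874}{749} = \frac{384347}{494340} \approx 0.7775$)
$\left(A{\left(-12 \right)} + 3282\right) \left(B + t\right) = \left(\left(\frac{35}{4} - \frac{\left(-12\right)^{2}}{4} + \frac{65}{4} \left(-12\right)\right) + 3282\right) \left(\frac{384347}{494340} + 1363\right) = \left(\left(\frac{35}{4} - 36 - 195\right) + 3282\right) \frac{674169767}{494340} = \left(- \frac{889}{4} + 3282\right) \frac{674169767}{494340} = \frac{12239}{4} \cdot \frac{674169767}{494340} = \frac{8251163778313}{1977360}$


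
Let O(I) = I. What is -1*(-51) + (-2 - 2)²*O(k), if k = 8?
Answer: 179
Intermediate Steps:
-1*(-51) + (-2 - 2)²*O(k) = -1*(-51) + (-2 - 2)²*8 = 51 + (-4)²*8 = 51 + 16*8 = 51 + 128 = 179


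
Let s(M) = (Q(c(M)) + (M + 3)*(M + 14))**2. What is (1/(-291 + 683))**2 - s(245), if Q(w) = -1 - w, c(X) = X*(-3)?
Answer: -648551382755583/153664 ≈ -4.2206e+9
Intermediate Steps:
c(X) = -3*X
s(M) = (-1 + 3*M + (3 + M)*(14 + M))**2 (s(M) = ((-1 - (-3)*M) + (M + 3)*(M + 14))**2 = ((-1 + 3*M) + (3 + M)*(14 + M))**2 = (-1 + 3*M + (3 + M)*(14 + M))**2)
(1/(-291 + 683))**2 - s(245) = (1/(-291 + 683))**2 - (41 + 245**2 + 20*245)**2 = (1/392)**2 - (41 + 60025 + 4900)**2 = (1/392)**2 - 1*64966**2 = 1/153664 - 1*4220581156 = 1/153664 - 4220581156 = -648551382755583/153664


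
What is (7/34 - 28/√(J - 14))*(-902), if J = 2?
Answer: -3157/17 - 12628*I*√3/3 ≈ -185.71 - 7290.8*I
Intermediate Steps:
(7/34 - 28/√(J - 14))*(-902) = (7/34 - 28/√(2 - 14))*(-902) = (7*(1/34) - 28*(-I*√3/6))*(-902) = (7/34 - 28*(-I*√3/6))*(-902) = (7/34 - (-14)*I*√3/3)*(-902) = (7/34 + 14*I*√3/3)*(-902) = -3157/17 - 12628*I*√3/3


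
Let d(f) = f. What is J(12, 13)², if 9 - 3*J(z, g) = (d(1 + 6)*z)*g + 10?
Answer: 1194649/9 ≈ 1.3274e+5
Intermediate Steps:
J(z, g) = -⅓ - 7*g*z/3 (J(z, g) = 3 - (((1 + 6)*z)*g + 10)/3 = 3 - ((7*z)*g + 10)/3 = 3 - (7*g*z + 10)/3 = 3 - (10 + 7*g*z)/3 = 3 + (-10/3 - 7*g*z/3) = -⅓ - 7*g*z/3)
J(12, 13)² = (-⅓ - 7/3*13*12)² = (-⅓ - 364)² = (-1093/3)² = 1194649/9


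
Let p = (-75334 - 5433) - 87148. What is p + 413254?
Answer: 245339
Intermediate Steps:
p = -167915 (p = -80767 - 87148 = -167915)
p + 413254 = -167915 + 413254 = 245339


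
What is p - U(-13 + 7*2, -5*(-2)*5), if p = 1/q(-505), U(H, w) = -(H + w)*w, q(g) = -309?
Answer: 787949/309 ≈ 2550.0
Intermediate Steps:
U(H, w) = -w*(H + w)
p = -1/309 (p = 1/(-309) = -1/309 ≈ -0.0032362)
p - U(-13 + 7*2, -5*(-2)*5) = -1/309 - (-1)*-5*(-2)*5*((-13 + 7*2) - 5*(-2)*5) = -1/309 - (-1)*10*5*((-13 + 14) + 10*5) = -1/309 - (-1)*50*(1 + 50) = -1/309 - (-1)*50*51 = -1/309 - 1*(-2550) = -1/309 + 2550 = 787949/309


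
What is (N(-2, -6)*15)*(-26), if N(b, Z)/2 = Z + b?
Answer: 6240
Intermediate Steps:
N(b, Z) = 2*Z + 2*b (N(b, Z) = 2*(Z + b) = 2*Z + 2*b)
(N(-2, -6)*15)*(-26) = ((2*(-6) + 2*(-2))*15)*(-26) = ((-12 - 4)*15)*(-26) = -16*15*(-26) = -240*(-26) = 6240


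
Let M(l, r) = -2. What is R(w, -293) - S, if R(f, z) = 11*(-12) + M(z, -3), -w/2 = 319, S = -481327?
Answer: 481193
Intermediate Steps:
w = -638 (w = -2*319 = -638)
R(f, z) = -134 (R(f, z) = 11*(-12) - 2 = -132 - 2 = -134)
R(w, -293) - S = -134 - 1*(-481327) = -134 + 481327 = 481193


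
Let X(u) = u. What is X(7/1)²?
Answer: 49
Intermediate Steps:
X(7/1)² = (7/1)² = (7*1)² = 7² = 49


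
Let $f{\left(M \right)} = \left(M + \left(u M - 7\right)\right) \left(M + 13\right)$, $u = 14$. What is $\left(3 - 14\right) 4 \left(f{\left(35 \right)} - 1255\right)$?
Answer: $-1038796$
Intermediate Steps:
$f{\left(M \right)} = \left(-7 + 15 M\right) \left(13 + M\right)$ ($f{\left(M \right)} = \left(M + \left(14 M - 7\right)\right) \left(M + 13\right) = \left(M + \left(-7 + 14 M\right)\right) \left(13 + M\right) = \left(-7 + 15 M\right) \left(13 + M\right)$)
$\left(3 - 14\right) 4 \left(f{\left(35 \right)} - 1255\right) = \left(3 - 14\right) 4 \left(\left(-91 + 15 \cdot 35^{2} + 188 \cdot 35\right) - 1255\right) = \left(-11\right) 4 \left(\left(-91 + 15 \cdot 1225 + 6580\right) - 1255\right) = - 44 \left(\left(-91 + 18375 + 6580\right) - 1255\right) = - 44 \left(24864 - 1255\right) = \left(-44\right) 23609 = -1038796$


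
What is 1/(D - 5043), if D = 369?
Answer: -1/4674 ≈ -0.00021395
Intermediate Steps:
1/(D - 5043) = 1/(369 - 5043) = 1/(-4674) = -1/4674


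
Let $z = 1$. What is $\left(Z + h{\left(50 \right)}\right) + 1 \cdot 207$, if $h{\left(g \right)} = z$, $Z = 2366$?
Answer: $2574$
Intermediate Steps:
$h{\left(g \right)} = 1$
$\left(Z + h{\left(50 \right)}\right) + 1 \cdot 207 = \left(2366 + 1\right) + 1 \cdot 207 = 2367 + 207 = 2574$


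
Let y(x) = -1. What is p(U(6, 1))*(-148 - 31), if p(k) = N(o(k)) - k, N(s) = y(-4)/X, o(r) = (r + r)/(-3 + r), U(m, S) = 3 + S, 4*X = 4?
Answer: 895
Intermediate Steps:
X = 1 (X = (¼)*4 = 1)
o(r) = 2*r/(-3 + r) (o(r) = (2*r)/(-3 + r) = 2*r/(-3 + r))
N(s) = -1 (N(s) = -1/1 = -1*1 = -1)
p(k) = -1 - k
p(U(6, 1))*(-148 - 31) = (-1 - (3 + 1))*(-148 - 31) = (-1 - 1*4)*(-179) = (-1 - 4)*(-179) = -5*(-179) = 895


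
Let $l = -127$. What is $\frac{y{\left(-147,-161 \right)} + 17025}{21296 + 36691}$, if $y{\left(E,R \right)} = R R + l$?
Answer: $\frac{14273}{19329} \approx 0.73842$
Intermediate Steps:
$y{\left(E,R \right)} = -127 + R^{2}$ ($y{\left(E,R \right)} = R R - 127 = R^{2} - 127 = -127 + R^{2}$)
$\frac{y{\left(-147,-161 \right)} + 17025}{21296 + 36691} = \frac{\left(-127 + \left(-161\right)^{2}\right) + 17025}{21296 + 36691} = \frac{\left(-127 + 25921\right) + 17025}{57987} = \left(25794 + 17025\right) \frac{1}{57987} = 42819 \cdot \frac{1}{57987} = \frac{14273}{19329}$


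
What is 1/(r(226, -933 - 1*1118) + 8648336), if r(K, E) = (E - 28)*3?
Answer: 1/8642099 ≈ 1.1571e-7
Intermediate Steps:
r(K, E) = -84 + 3*E (r(K, E) = (-28 + E)*3 = -84 + 3*E)
1/(r(226, -933 - 1*1118) + 8648336) = 1/((-84 + 3*(-933 - 1*1118)) + 8648336) = 1/((-84 + 3*(-933 - 1118)) + 8648336) = 1/((-84 + 3*(-2051)) + 8648336) = 1/((-84 - 6153) + 8648336) = 1/(-6237 + 8648336) = 1/8642099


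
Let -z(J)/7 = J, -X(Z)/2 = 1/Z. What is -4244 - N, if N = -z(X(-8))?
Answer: -16983/4 ≈ -4245.8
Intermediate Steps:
X(Z) = -2/Z
z(J) = -7*J
N = 7/4 (N = -(-7)*(-2/(-8)) = -(-7)*(-2*(-⅛)) = -(-7)/4 = -1*(-7/4) = 7/4 ≈ 1.7500)
-4244 - N = -4244 - 1*7/4 = -4244 - 7/4 = -16983/4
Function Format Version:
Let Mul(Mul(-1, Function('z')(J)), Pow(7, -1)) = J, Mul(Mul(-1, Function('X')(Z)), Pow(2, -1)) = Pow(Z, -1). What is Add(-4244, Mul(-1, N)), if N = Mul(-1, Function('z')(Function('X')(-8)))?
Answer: Rational(-16983, 4) ≈ -4245.8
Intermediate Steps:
Function('X')(Z) = Mul(-2, Pow(Z, -1))
Function('z')(J) = Mul(-7, J)
N = Rational(7, 4) (N = Mul(-1, Mul(-7, Mul(-2, Pow(-8, -1)))) = Mul(-1, Mul(-7, Mul(-2, Rational(-1, 8)))) = Mul(-1, Mul(-7, Rational(1, 4))) = Mul(-1, Rational(-7, 4)) = Rational(7, 4) ≈ 1.7500)
Add(-4244, Mul(-1, N)) = Add(-4244, Mul(-1, Rational(7, 4))) = Add(-4244, Rational(-7, 4)) = Rational(-16983, 4)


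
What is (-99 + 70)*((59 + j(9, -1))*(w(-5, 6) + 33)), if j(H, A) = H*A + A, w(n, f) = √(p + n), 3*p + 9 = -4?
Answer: -46893 - 2842*I*√21/3 ≈ -46893.0 - 4341.2*I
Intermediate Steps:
p = -13/3 (p = -3 + (⅓)*(-4) = -3 - 4/3 = -13/3 ≈ -4.3333)
w(n, f) = √(-13/3 + n)
j(H, A) = A + A*H (j(H, A) = A*H + A = A + A*H)
(-99 + 70)*((59 + j(9, -1))*(w(-5, 6) + 33)) = (-99 + 70)*((59 - (1 + 9))*(√(-39 + 9*(-5))/3 + 33)) = -29*(59 - 1*10)*(√(-39 - 45)/3 + 33) = -29*(59 - 10)*(√(-84)/3 + 33) = -1421*((2*I*√21)/3 + 33) = -1421*(2*I*√21/3 + 33) = -1421*(33 + 2*I*√21/3) = -29*(1617 + 98*I*√21/3) = -46893 - 2842*I*√21/3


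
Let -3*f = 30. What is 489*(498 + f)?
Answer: 238632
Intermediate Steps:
f = -10 (f = -1/3*30 = -10)
489*(498 + f) = 489*(498 - 10) = 489*488 = 238632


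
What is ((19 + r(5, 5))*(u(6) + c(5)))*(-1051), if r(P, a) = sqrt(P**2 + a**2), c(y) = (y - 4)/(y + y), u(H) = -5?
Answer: 978481/10 + 51499*sqrt(2)/2 ≈ 1.3426e+5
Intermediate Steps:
c(y) = (-4 + y)/(2*y) (c(y) = (-4 + y)/((2*y)) = (-4 + y)*(1/(2*y)) = (-4 + y)/(2*y))
((19 + r(5, 5))*(u(6) + c(5)))*(-1051) = ((19 + sqrt(5**2 + 5**2))*(-5 + (1/2)*(-4 + 5)/5))*(-1051) = ((19 + sqrt(25 + 25))*(-5 + (1/2)*(1/5)*1))*(-1051) = ((19 + sqrt(50))*(-5 + 1/10))*(-1051) = ((19 + 5*sqrt(2))*(-49/10))*(-1051) = (-931/10 - 49*sqrt(2)/2)*(-1051) = 978481/10 + 51499*sqrt(2)/2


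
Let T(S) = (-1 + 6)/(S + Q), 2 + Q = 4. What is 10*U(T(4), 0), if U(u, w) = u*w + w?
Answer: 0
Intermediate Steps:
Q = 2 (Q = -2 + 4 = 2)
T(S) = 5/(2 + S) (T(S) = (-1 + 6)/(S + 2) = 5/(2 + S))
U(u, w) = w + u*w
10*U(T(4), 0) = 10*(0*(1 + 5/(2 + 4))) = 10*(0*(1 + 5/6)) = 10*(0*(11/6)) = 10*0 = 0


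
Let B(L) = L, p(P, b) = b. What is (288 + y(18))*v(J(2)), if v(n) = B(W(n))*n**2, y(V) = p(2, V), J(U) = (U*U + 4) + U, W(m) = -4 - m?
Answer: -428400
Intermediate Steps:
J(U) = 4 + U + U**2 (J(U) = (U**2 + 4) + U = (4 + U**2) + U = 4 + U + U**2)
y(V) = V
v(n) = n**2*(-4 - n) (v(n) = (-4 - n)*n**2 = n**2*(-4 - n))
(288 + y(18))*v(J(2)) = (288 + 18)*((4 + 2 + 2**2)**2*(-4 - (4 + 2 + 2**2))) = 306*((4 + 2 + 4)**2*(-4 - (4 + 2 + 4))) = 306*(10**2*(-4 - 1*10)) = 306*(100*(-4 - 10)) = 306*(100*(-14)) = 306*(-1400) = -428400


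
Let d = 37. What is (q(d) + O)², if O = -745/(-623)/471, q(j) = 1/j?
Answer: 103039716004/117874904994441 ≈ 0.00087414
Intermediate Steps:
O = 745/293433 (O = -745*(-1/623)*(1/471) = (745/623)*(1/471) = 745/293433 ≈ 0.0025389)
(q(d) + O)² = (1/37 + 745/293433)² = (320998/10857021)² = 103039716004/117874904994441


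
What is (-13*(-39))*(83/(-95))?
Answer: -42081/95 ≈ -442.96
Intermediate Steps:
(-13*(-39))*(83/(-95)) = 507*(83*(-1/95)) = 507*(-83/95) = -42081/95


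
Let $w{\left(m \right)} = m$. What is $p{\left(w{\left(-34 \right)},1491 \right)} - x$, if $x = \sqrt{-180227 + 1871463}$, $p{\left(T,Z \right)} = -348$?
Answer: $-348 - 2 \sqrt{422809} \approx -1648.5$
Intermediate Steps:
$x = 2 \sqrt{422809}$ ($x = \sqrt{1691236} = 2 \sqrt{422809} \approx 1300.5$)
$p{\left(w{\left(-34 \right)},1491 \right)} - x = -348 - 2 \sqrt{422809}$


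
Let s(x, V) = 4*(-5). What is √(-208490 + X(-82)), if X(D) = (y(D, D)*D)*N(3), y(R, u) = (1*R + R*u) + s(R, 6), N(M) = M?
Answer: I*√1837502 ≈ 1355.5*I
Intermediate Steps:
s(x, V) = -20
y(R, u) = -20 + R + R*u (y(R, u) = (1*R + R*u) - 20 = (R + R*u) - 20 = -20 + R + R*u)
X(D) = 3*D*(-20 + D + D²) (X(D) = ((-20 + D + D*D)*D)*3 = ((-20 + D + D²)*D)*3 = (D*(-20 + D + D²))*3 = 3*D*(-20 + D + D²))
√(-208490 + X(-82)) = √(-208490 + 3*(-82)*(-20 - 82 + (-82)²)) = √(-208490 + 3*(-82)*(-20 - 82 + 6724)) = √(-208490 + 3*(-82)*6622) = √(-208490 - 1629012) = √(-1837502) = I*√1837502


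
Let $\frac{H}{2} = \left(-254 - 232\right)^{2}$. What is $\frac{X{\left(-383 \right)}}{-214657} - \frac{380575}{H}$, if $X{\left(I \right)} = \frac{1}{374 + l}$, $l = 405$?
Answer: $- \frac{63638915849117}{78992352394776} \approx -0.80563$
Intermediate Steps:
$X{\left(I \right)} = \frac{1}{779}$ ($X{\left(I \right)} = \frac{1}{374 + 405} = \frac{1}{779}$)
$H = 472392$ ($H = 2 \left(-254 - 232\right)^{2} = 2 \left(-486\right)^{2} = 2 \cdot 236196 = 472392$)
$\frac{X{\left(-383 \right)}}{-214657} - \frac{380575}{H} = \frac{1}{779 \left(-214657\right)} - \frac{380575}{472392} = \frac{1}{779} \left(- \frac{1}{214657}\right) - \frac{380575}{472392} = - \frac{1}{167217803} - \frac{380575}{472392} = - \frac{63638915849117}{78992352394776}$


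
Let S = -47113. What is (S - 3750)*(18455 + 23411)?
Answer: -2129430358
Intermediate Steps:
(S - 3750)*(18455 + 23411) = (-47113 - 3750)*(18455 + 23411) = -50863*41866 = -2129430358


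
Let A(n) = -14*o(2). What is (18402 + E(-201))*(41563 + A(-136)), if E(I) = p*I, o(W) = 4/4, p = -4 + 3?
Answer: 772936047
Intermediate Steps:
p = -1
o(W) = 1 (o(W) = 4*(¼) = 1)
A(n) = -14 (A(n) = -14*1 = -14)
E(I) = -I
(18402 + E(-201))*(41563 + A(-136)) = (18402 - 1*(-201))*(41563 - 14) = (18402 + 201)*41549 = 18603*41549 = 772936047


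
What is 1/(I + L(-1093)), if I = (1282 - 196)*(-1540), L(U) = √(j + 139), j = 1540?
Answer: -1672440/2797055551921 - √1679/2797055551921 ≈ -5.9794e-7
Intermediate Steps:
L(U) = √1679 (L(U) = √(1540 + 139) = √1679)
I = -1672440 (I = 1086*(-1540) = -1672440)
1/(I + L(-1093)) = 1/(-1672440 + √1679)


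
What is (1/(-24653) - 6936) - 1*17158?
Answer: -593989383/24653 ≈ -24094.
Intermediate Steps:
(1/(-24653) - 6936) - 1*17158 = (-1/24653 - 6936) - 17158 = -170993209/24653 - 17158 = -593989383/24653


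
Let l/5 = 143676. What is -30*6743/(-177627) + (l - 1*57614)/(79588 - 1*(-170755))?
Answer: 56003922584/14822558687 ≈ 3.7783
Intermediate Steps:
l = 718380 (l = 5*143676 = 718380)
-30*6743/(-177627) + (l - 1*57614)/(79588 - 1*(-170755)) = -30*6743/(-177627) + (718380 - 1*57614)/(79588 - 1*(-170755)) = -202290*(-1/177627) + (718380 - 57614)/(79588 + 170755) = 67430/59209 + 660766/250343 = 56003922584/14822558687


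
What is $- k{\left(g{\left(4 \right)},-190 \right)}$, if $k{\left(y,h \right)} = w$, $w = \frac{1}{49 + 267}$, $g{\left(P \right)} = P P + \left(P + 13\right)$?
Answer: $- \frac{1}{316} \approx -0.0031646$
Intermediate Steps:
$g{\left(P \right)} = 13 + P + P^{2}$ ($g{\left(P \right)} = P^{2} + \left(13 + P\right) = 13 + P + P^{2}$)
$w = \frac{1}{316} \approx 0.0031646$
$k{\left(y,h \right)} = \frac{1}{316}$
$- k{\left(g{\left(4 \right)},-190 \right)} = \left(-1\right) \frac{1}{316} = - \frac{1}{316}$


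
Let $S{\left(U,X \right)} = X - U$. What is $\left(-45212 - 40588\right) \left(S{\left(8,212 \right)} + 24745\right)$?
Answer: $-2140624200$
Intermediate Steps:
$\left(-45212 - 40588\right) \left(S{\left(8,212 \right)} + 24745\right) = \left(-45212 - 40588\right) \left(\left(212 - 8\right) + 24745\right) = - 85800 \left(\left(212 - 8\right) + 24745\right) = - 85800 \left(204 + 24745\right) = \left(-85800\right) 24949 = -2140624200$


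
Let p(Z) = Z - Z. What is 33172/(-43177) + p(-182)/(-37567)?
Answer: -33172/43177 ≈ -0.76828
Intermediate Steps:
p(Z) = 0
33172/(-43177) + p(-182)/(-37567) = 33172/(-43177) + 0/(-37567) = 33172*(-1/43177) + 0*(-1/37567) = -33172/43177 + 0 = -33172/43177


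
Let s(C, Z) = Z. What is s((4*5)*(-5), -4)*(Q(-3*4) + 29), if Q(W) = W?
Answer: -68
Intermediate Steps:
s((4*5)*(-5), -4)*(Q(-3*4) + 29) = -4*(-3*4 + 29) = -4*(-12 + 29) = -4*17 = -68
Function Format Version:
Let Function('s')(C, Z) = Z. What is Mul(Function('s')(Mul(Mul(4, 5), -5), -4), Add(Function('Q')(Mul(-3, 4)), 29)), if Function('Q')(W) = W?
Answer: -68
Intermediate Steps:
Mul(Function('s')(Mul(Mul(4, 5), -5), -4), Add(Function('Q')(Mul(-3, 4)), 29)) = Mul(-4, Add(Mul(-3, 4), 29)) = Mul(-4, Add(-12, 29)) = Mul(-4, 17) = -68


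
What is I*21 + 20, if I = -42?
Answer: -862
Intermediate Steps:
I*21 + 20 = -42*21 + 20 = -882 + 20 = -862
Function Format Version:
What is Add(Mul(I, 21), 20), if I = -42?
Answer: -862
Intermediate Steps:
Add(Mul(I, 21), 20) = Add(Mul(-42, 21), 20) = Add(-882, 20) = -862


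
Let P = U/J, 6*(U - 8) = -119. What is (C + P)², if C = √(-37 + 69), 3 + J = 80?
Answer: 6835249/213444 - 284*√2/231 ≈ 30.285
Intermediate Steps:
J = 77 (J = -3 + 80 = 77)
U = -71/6 (U = 8 + (⅙)*(-119) = 8 - 119/6 = -71/6 ≈ -11.833)
C = 4*√2 (C = √32 = 4*√2 ≈ 5.6569)
P = -71/462 (P = -71/6/77 = -71/6*1/77 = -71/462 ≈ -0.15368)
(C + P)² = (4*√2 - 71/462)² = (-71/462 + 4*√2)²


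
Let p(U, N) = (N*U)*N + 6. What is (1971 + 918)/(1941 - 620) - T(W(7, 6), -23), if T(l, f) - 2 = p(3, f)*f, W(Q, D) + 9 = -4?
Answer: 48400366/1321 ≈ 36639.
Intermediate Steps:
p(U, N) = 6 + U*N² (p(U, N) = U*N² + 6 = 6 + U*N²)
W(Q, D) = -13 (W(Q, D) = -9 - 4 = -13)
T(l, f) = 2 + f*(6 + 3*f²) (T(l, f) = 2 + (6 + 3*f²)*f = 2 + f*(6 + 3*f²))
(1971 + 918)/(1941 - 620) - T(W(7, 6), -23) = (1971 + 918)/(1941 - 620) - (2 + 3*(-23)*(2 + (-23)²)) = 2889/1321 - (2 + 3*(-23)*(2 + 529)) = 2889*(1/1321) - (2 + 3*(-23)*531) = 2889/1321 - (2 - 36639) = 2889/1321 - 1*(-36637) = 2889/1321 + 36637 = 48400366/1321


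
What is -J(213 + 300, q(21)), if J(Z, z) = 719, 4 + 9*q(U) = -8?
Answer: -719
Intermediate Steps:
q(U) = -4/3 (q(U) = -4/9 + (⅑)*(-8) = -4/9 - 8/9 = -4/3)
-J(213 + 300, q(21)) = -1*719 = -719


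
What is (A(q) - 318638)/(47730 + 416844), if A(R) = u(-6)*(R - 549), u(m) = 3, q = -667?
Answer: -161143/232287 ≈ -0.69372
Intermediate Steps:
A(R) = -1647 + 3*R (A(R) = 3*(R - 549) = 3*(-549 + R) = -1647 + 3*R)
(A(q) - 318638)/(47730 + 416844) = ((-1647 + 3*(-667)) - 318638)/(47730 + 416844) = ((-1647 - 2001) - 318638)/464574 = (-3648 - 318638)*(1/464574) = -322286*1/464574 = -161143/232287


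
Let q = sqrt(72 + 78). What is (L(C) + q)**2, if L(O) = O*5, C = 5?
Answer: 775 + 250*sqrt(6) ≈ 1387.4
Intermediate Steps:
L(O) = 5*O
q = 5*sqrt(6) (q = sqrt(150) = 5*sqrt(6) ≈ 12.247)
(L(C) + q)**2 = (5*5 + 5*sqrt(6))**2 = (25 + 5*sqrt(6))**2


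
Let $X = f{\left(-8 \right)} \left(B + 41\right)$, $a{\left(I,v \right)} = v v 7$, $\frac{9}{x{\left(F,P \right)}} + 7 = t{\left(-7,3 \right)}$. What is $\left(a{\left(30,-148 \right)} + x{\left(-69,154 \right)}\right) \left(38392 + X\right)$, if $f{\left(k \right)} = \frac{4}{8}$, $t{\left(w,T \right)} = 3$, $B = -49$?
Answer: $5885868891$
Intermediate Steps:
$x{\left(F,P \right)} = - \frac{9}{4}$ ($x{\left(F,P \right)} = \frac{9}{-7 + 3} = \frac{9}{-4} = 9 \left(- \frac{1}{4}\right) = - \frac{9}{4}$)
$f{\left(k \right)} = \frac{1}{2}$ ($f{\left(k \right)} = 4 \cdot \frac{1}{8} = \frac{1}{2}$)
$a{\left(I,v \right)} = 7 v^{2}$ ($a{\left(I,v \right)} = v^{2} \cdot 7 = 7 v^{2}$)
$X = -4$ ($X = \frac{-49 + 41}{2} = \frac{1}{2} \left(-8\right) = -4$)
$\left(a{\left(30,-148 \right)} + x{\left(-69,154 \right)}\right) \left(38392 + X\right) = \left(7 \left(-148\right)^{2} - \frac{9}{4}\right) \left(38392 - 4\right) = \left(7 \cdot 21904 - \frac{9}{4}\right) 38388 = \left(153328 - \frac{9}{4}\right) 38388 = \frac{613303}{4} \cdot 38388 = 5885868891$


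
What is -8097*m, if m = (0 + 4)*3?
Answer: -97164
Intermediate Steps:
m = 12 (m = 4*3 = 12)
-8097*m = -8097*12 = -97164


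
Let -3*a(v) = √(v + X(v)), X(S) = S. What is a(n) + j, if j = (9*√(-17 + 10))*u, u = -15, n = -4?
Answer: I*(-405*√7 - 2*√2)/3 ≈ -358.12*I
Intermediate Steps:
a(v) = -√2*√v/3 (a(v) = -√(v + v)/3 = -√2*√v/3)
j = -135*I*√7 (j = (9*√(-17 + 10))*(-15) = (9*√(-7))*(-15) = (9*(I*√7))*(-15) = (9*I*√7)*(-15) = -135*I*√7 ≈ -357.18*I)
a(n) + j = -√2*√(-4)/3 - 135*I*√7 = -√2*2*I/3 - 135*I*√7 = -2*I*√2/3 - 135*I*√7 = -135*I*√7 - 2*I*√2/3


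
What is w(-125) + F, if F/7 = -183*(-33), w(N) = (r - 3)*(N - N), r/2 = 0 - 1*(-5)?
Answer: 42273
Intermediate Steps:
r = 10 (r = 2*(0 - 1*(-5)) = 2*(0 + 5) = 2*5 = 10)
w(N) = 0 (w(N) = (10 - 3)*(N - N) = 7*0 = 0)
F = 42273 (F = 7*(-183*(-33)) = 7*6039 = 42273)
w(-125) + F = 0 + 42273 = 42273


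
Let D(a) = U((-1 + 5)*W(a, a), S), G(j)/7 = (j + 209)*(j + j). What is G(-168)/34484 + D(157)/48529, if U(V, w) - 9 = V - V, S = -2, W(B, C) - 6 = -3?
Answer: -1169859543/418368509 ≈ -2.7962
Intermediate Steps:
W(B, C) = 3 (W(B, C) = 6 - 3 = 3)
U(V, w) = 9 (U(V, w) = 9 + (V - V) = 9 + 0 = 9)
G(j) = 14*j*(209 + j) (G(j) = 7*((j + 209)*(j + j)) = 7*((209 + j)*(2*j)) = 7*(2*j*(209 + j)) = 14*j*(209 + j))
D(a) = 9
G(-168)/34484 + D(157)/48529 = (14*(-168)*(209 - 168))/34484 + 9/48529 = (14*(-168)*41)*(1/34484) + 9*(1/48529) = -96432*1/34484 + 9/48529 = -24108/8621 + 9/48529 = -1169859543/418368509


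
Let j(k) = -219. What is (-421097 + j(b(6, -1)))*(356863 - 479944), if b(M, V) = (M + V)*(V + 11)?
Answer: 51855994596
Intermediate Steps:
b(M, V) = (11 + V)*(M + V) (b(M, V) = (M + V)*(11 + V) = (11 + V)*(M + V))
(-421097 + j(b(6, -1)))*(356863 - 479944) = (-421097 - 219)*(356863 - 479944) = -421316*(-123081) = 51855994596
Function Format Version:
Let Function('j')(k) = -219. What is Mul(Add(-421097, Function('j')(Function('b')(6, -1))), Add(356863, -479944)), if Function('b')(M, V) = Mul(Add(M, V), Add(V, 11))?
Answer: 51855994596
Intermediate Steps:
Function('b')(M, V) = Mul(Add(11, V), Add(M, V)) (Function('b')(M, V) = Mul(Add(M, V), Add(11, V)) = Mul(Add(11, V), Add(M, V)))
Mul(Add(-421097, Function('j')(Function('b')(6, -1))), Add(356863, -479944)) = Mul(Add(-421097, -219), Add(356863, -479944)) = Mul(-421316, -123081) = 51855994596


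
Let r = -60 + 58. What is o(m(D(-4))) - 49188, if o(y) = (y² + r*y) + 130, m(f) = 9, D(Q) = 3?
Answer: -48995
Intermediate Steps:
r = -2
o(y) = 130 + y² - 2*y (o(y) = (y² - 2*y) + 130 = 130 + y² - 2*y)
o(m(D(-4))) - 49188 = (130 + 9² - 2*9) - 49188 = (130 + 81 - 18) - 49188 = 193 - 49188 = -48995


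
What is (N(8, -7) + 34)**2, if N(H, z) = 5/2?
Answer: 5329/4 ≈ 1332.3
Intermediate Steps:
N(H, z) = 5/2 (N(H, z) = 5*(1/2) = 5/2)
(N(8, -7) + 34)**2 = (5/2 + 34)**2 = (73/2)**2 = 5329/4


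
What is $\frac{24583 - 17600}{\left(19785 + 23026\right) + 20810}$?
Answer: $\frac{6983}{63621} \approx 0.10976$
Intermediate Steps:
$\frac{24583 - 17600}{\left(19785 + 23026\right) + 20810} = \frac{6983}{42811 + 20810} = \frac{6983}{63621}$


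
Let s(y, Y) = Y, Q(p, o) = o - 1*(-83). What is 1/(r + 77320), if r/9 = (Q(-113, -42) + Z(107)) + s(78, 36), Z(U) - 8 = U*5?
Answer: 1/82900 ≈ 1.2063e-5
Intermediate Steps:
Q(p, o) = 83 + o (Q(p, o) = o + 83 = 83 + o)
Z(U) = 8 + 5*U (Z(U) = 8 + U*5 = 8 + 5*U)
r = 5580 (r = 9*(((83 - 42) + (8 + 5*107)) + 36) = 9*((41 + (8 + 535)) + 36) = 9*((41 + 543) + 36) = 9*(584 + 36) = 9*620 = 5580)
1/(r + 77320) = 1/(5580 + 77320) = 1/82900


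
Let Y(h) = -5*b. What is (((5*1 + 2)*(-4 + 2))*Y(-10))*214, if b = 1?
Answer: 14980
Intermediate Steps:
Y(h) = -5 (Y(h) = -5*1 = -5)
(((5*1 + 2)*(-4 + 2))*Y(-10))*214 = (((5*1 + 2)*(-4 + 2))*(-5))*214 = (((5 + 2)*(-2))*(-5))*214 = ((7*(-2))*(-5))*214 = -14*(-5)*214 = 70*214 = 14980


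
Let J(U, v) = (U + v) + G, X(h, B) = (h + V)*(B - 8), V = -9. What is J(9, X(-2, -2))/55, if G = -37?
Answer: 82/55 ≈ 1.4909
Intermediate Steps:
X(h, B) = (-9 + h)*(-8 + B) (X(h, B) = (h - 9)*(B - 8) = (-9 + h)*(-8 + B))
J(U, v) = -37 + U + v (J(U, v) = (U + v) - 37 = -37 + U + v)
J(9, X(-2, -2))/55 = (-37 + 9 + (72 - 9*(-2) - 8*(-2) - 2*(-2)))/55 = (-37 + 9 + (72 + 18 + 16 + 4))*(1/55) = (-37 + 9 + 110)*(1/55) = 82*(1/55) = 82/55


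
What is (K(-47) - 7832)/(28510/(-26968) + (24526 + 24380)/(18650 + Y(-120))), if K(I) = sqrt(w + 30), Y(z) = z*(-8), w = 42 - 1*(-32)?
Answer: -1035473575840/189953977 + 264421240*sqrt(26)/189953977 ≈ -5444.1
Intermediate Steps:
w = 74 (w = 42 + 32 = 74)
Y(z) = -8*z
K(I) = 2*sqrt(26) (K(I) = sqrt(74 + 30) = sqrt(104) = 2*sqrt(26))
(K(-47) - 7832)/(28510/(-26968) + (24526 + 24380)/(18650 + Y(-120))) = (2*sqrt(26) - 7832)/(28510/(-26968) + (24526 + 24380)/(18650 - 8*(-120))) = (-7832 + 2*sqrt(26))/(28510*(-1/26968) + 48906/(18650 + 960)) = (-7832 + 2*sqrt(26))/(-14255/13484 + 48906/19610) = (-7832 + 2*sqrt(26))/(-14255/13484 + 48906*(1/19610)) = (-7832 + 2*sqrt(26))/(-14255/13484 + 24453/9805) = (-7832 + 2*sqrt(26))/(189953977/132210620) = (-7832 + 2*sqrt(26))*(132210620/189953977) = -1035473575840/189953977 + 264421240*sqrt(26)/189953977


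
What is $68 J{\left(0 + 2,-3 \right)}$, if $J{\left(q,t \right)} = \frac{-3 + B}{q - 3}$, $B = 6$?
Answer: $-204$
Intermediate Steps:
$J{\left(q,t \right)} = \frac{3}{-3 + q}$ ($J{\left(q,t \right)} = \frac{-3 + 6}{q - 3} = \frac{3}{-3 + q}$)
$68 J{\left(0 + 2,-3 \right)} = 68 \frac{3}{-3 + \left(0 + 2\right)} = 68 \frac{3}{-3 + 2} = 68 \frac{3}{-1} = 68 \cdot 3 \left(-1\right) = 68 \left(-3\right) = -204$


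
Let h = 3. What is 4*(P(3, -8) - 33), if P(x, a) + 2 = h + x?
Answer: -116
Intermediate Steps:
P(x, a) = 1 + x (P(x, a) = -2 + (3 + x) = 1 + x)
4*(P(3, -8) - 33) = 4*((1 + 3) - 33) = 4*(4 - 33) = 4*(-29) = -116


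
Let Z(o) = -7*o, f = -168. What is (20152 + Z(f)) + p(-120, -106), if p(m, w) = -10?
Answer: 21318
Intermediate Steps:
(20152 + Z(f)) + p(-120, -106) = (20152 - 7*(-168)) - 10 = (20152 + 1176) - 10 = 21328 - 10 = 21318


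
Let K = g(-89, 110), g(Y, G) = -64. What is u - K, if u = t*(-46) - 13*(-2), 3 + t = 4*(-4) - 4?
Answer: 1148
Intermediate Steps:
t = -23 (t = -3 + (4*(-4) - 4) = -3 + (-16 - 4) = -3 - 20 = -23)
K = -64
u = 1084 (u = -23*(-46) - 13*(-2) = 1058 + 26 = 1084)
u - K = 1084 - 1*(-64) = 1084 + 64 = 1148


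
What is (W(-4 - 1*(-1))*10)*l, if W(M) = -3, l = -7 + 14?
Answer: -210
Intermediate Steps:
l = 7
(W(-4 - 1*(-1))*10)*l = -3*10*7 = -30*7 = -210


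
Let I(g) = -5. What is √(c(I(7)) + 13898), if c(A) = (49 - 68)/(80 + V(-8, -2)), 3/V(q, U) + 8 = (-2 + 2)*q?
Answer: √115087362/91 ≈ 117.89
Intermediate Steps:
V(q, U) = -3/8 (V(q, U) = 3/(-8 + (-2 + 2)*q) = 3/(-8 + 0*q) = 3/(-8 + 0) = 3/(-8) = 3*(-⅛) = -3/8)
c(A) = -152/637 (c(A) = (49 - 68)/(80 - 3/8) = -19/637/8 = -19*8/637 = -152/637)
√(c(I(7)) + 13898) = √(-152/637 + 13898) = √(8852874/637) = √115087362/91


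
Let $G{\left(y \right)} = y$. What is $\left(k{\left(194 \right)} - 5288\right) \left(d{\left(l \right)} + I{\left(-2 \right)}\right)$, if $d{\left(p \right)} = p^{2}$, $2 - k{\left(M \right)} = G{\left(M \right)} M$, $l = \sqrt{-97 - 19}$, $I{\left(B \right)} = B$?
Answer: $5064796$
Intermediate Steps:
$l = 2 i \sqrt{29}$ ($l = \sqrt{-116} = 2 i \sqrt{29} \approx 10.77 i$)
$k{\left(M \right)} = 2 - M^{2}$ ($k{\left(M \right)} = 2 - M M = 2 - M^{2}$)
$\left(k{\left(194 \right)} - 5288\right) \left(d{\left(l \right)} + I{\left(-2 \right)}\right) = \left(\left(2 - 194^{2}\right) - 5288\right) \left(\left(2 i \sqrt{29}\right)^{2} - 2\right) = \left(\left(2 - 37636\right) - 5288\right) \left(-116 - 2\right) = \left(\left(2 - 37636\right) - 5288\right) \left(-118\right) = \left(-37634 - 5288\right) \left(-118\right) = \left(-42922\right) \left(-118\right) = 5064796$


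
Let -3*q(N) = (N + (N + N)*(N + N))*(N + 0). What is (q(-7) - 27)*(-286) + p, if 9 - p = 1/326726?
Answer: -38682724771/326726 ≈ -1.1840e+5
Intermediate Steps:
q(N) = -N*(N + 4*N**2)/3 (q(N) = -(N + (N + N)*(N + N))*(N + 0)/3 = -(N + (2*N)*(2*N))*N/3 = -(N + 4*N**2)*N/3 = -N*(N + 4*N**2)/3)
p = 2940533/326726 (p = 9 - 1/326726 = 2940533/326726 ≈ 9.0000)
(q(-7) - 27)*(-286) + p = ((1/3)*(-7)**2*(-1 - 4*(-7)) - 27)*(-286) + 2940533/326726 = ((1/3)*49*(-1 + 28) - 27)*(-286) + 2940533/326726 = ((1/3)*49*27 - 27)*(-286) + 2940533/326726 = (441 - 27)*(-286) + 2940533/326726 = 414*(-286) + 2940533/326726 = -118404 + 2940533/326726 = -38682724771/326726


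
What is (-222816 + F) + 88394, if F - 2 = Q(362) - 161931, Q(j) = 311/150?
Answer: -44452339/150 ≈ -2.9635e+5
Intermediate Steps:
Q(j) = 311/150 (Q(j) = 311*(1/150) = 311/150)
F = -24289039/150 (F = 2 + (311/150 - 161931) = 2 - 24289339/150 = -24289039/150 ≈ -1.6193e+5)
(-222816 + F) + 88394 = (-222816 - 24289039/150) + 88394 = -57711439/150 + 88394 = -44452339/150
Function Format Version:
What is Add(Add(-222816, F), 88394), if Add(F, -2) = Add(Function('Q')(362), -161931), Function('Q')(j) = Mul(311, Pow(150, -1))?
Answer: Rational(-44452339, 150) ≈ -2.9635e+5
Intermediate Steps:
Function('Q')(j) = Rational(311, 150) (Function('Q')(j) = Mul(311, Rational(1, 150)) = Rational(311, 150))
F = Rational(-24289039, 150) (F = Add(2, Add(Rational(311, 150), -161931)) = Add(2, Rational(-24289339, 150)) = Rational(-24289039, 150) ≈ -1.6193e+5)
Add(Add(-222816, F), 88394) = Add(Add(-222816, Rational(-24289039, 150)), 88394) = Add(Rational(-57711439, 150), 88394) = Rational(-44452339, 150)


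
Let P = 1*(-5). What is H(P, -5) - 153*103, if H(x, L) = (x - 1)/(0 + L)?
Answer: -78789/5 ≈ -15758.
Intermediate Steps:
P = -5
H(x, L) = (-1 + x)/L
H(P, -5) - 153*103 = (-1 - 5)/(-5) - 153*103 = -⅕*(-6) - 15759 = 6/5 - 15759 = -78789/5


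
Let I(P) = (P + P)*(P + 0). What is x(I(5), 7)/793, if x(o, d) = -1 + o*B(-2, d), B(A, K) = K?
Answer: 349/793 ≈ 0.44010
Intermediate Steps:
I(P) = 2*P**2 (I(P) = (2*P)*P = 2*P**2)
x(o, d) = -1 + d*o (x(o, d) = -1 + o*d = -1 + d*o)
x(I(5), 7)/793 = (-1 + 7*(2*5**2))/793 = (-1 + 7*(2*25))*(1/793) = (-1 + 7*50)*(1/793) = (-1 + 350)*(1/793) = 349*(1/793) = 349/793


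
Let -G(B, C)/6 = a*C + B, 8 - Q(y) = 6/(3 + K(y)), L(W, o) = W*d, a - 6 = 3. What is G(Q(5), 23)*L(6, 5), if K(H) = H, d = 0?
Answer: 0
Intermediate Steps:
a = 9 (a = 6 + 3 = 9)
L(W, o) = 0 (L(W, o) = W*0 = 0)
Q(y) = 8 - 6/(3 + y)
G(B, C) = -54*C - 6*B (G(B, C) = -6*(9*C + B) = -6*(B + 9*C) = -54*C - 6*B)
G(Q(5), 23)*L(6, 5) = (-54*23 - 12*(9 + 4*5)/(3 + 5))*0 = (-1242 - 12*(9 + 20)/8)*0 = (-1242 - 12*29/8)*0 = (-1242 - 6*29/4)*0 = (-1242 - 87/2)*0 = -2571/2*0 = 0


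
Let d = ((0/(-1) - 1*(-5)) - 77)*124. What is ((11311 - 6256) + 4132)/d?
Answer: -9187/8928 ≈ -1.0290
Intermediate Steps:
d = -8928 (d = ((0*(-1) + 5) - 77)*124 = ((0 + 5) - 77)*124 = (5 - 77)*124 = -72*124 = -8928)
((11311 - 6256) + 4132)/d = ((11311 - 6256) + 4132)/(-8928) = (5055 + 4132)*(-1/8928) = 9187*(-1/8928) = -9187/8928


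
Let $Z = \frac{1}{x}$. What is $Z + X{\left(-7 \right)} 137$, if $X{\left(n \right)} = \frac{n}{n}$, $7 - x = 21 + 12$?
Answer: $\frac{3561}{26} \approx 136.96$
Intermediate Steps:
$x = -26$ ($x = 7 - \left(21 + 12\right) = 7 - 33 = -26$)
$X{\left(n \right)} = 1$
$Z = - \frac{1}{26}$ ($Z = \frac{1}{-26} = - \frac{1}{26} \approx -0.038462$)
$Z + X{\left(-7 \right)} 137 = - \frac{1}{26} + 1 \cdot 137 = - \frac{1}{26} + 137 = \frac{3561}{26}$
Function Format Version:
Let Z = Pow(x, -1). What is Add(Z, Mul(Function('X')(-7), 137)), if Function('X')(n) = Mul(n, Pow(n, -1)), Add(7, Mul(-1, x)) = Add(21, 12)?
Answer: Rational(3561, 26) ≈ 136.96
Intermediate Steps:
x = -26 (x = Add(7, Mul(-1, Add(21, 12))) = Add(7, Mul(-1, 33)) = Add(7, -33) = -26)
Function('X')(n) = 1
Z = Rational(-1, 26) (Z = Pow(-26, -1) = Rational(-1, 26) ≈ -0.038462)
Add(Z, Mul(Function('X')(-7), 137)) = Add(Rational(-1, 26), Mul(1, 137)) = Add(Rational(-1, 26), 137) = Rational(3561, 26)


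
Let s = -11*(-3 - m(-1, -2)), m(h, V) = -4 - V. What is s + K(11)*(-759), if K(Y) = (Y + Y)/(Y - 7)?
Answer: -8327/2 ≈ -4163.5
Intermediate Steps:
K(Y) = 2*Y/(-7 + Y) (K(Y) = (2*Y)/(-7 + Y) = 2*Y/(-7 + Y))
s = 11 (s = -11*(-3 - (-4 - 1*(-2))) = -11*(-3 - (-4 + 2)) = -11*(-3 - 1*(-2)) = -11*(-3 + 2) = -11*(-1) = 11)
s + K(11)*(-759) = 11 + (2*11/(-7 + 11))*(-759) = 11 + (2*11/4)*(-759) = 11 + (2*11*(¼))*(-759) = 11 + (11/2)*(-759) = 11 - 8349/2 = -8327/2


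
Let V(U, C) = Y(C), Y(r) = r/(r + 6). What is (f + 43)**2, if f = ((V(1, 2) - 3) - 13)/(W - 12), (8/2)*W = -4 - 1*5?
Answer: 702244/361 ≈ 1945.3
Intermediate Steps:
Y(r) = r/(6 + r)
V(U, C) = C/(6 + C)
W = -9/4 (W = (-4 - 1*5)/4 = (-4 - 5)/4 = (1/4)*(-9) = -9/4 ≈ -2.2500)
f = 21/19 (f = ((2/(6 + 2) - 3) - 13)/(-9/4 - 12) = ((2/8 - 3) - 13)/(-57/4) = ((2*(1/8) - 3) - 13)*(-4/57) = ((1/4 - 3) - 13)*(-4/57) = (-11/4 - 13)*(-4/57) = -63/4*(-4/57) = 21/19 ≈ 1.1053)
(f + 43)**2 = (21/19 + 43)**2 = (838/19)**2 = 702244/361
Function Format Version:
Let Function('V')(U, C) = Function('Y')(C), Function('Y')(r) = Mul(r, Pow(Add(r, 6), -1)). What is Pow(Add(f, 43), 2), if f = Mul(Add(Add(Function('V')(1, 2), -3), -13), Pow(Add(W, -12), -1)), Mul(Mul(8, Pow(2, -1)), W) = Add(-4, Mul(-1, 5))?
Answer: Rational(702244, 361) ≈ 1945.3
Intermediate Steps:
Function('Y')(r) = Mul(r, Pow(Add(6, r), -1))
Function('V')(U, C) = Mul(C, Pow(Add(6, C), -1))
W = Rational(-9, 4) (W = Mul(Rational(1, 4), Add(-4, Mul(-1, 5))) = Mul(Rational(1, 4), Add(-4, -5)) = Mul(Rational(1, 4), -9) = Rational(-9, 4) ≈ -2.2500)
f = Rational(21, 19) (f = Mul(Add(Add(Mul(2, Pow(Add(6, 2), -1)), -3), -13), Pow(Add(Rational(-9, 4), -12), -1)) = Mul(Add(Add(Mul(2, Pow(8, -1)), -3), -13), Pow(Rational(-57, 4), -1)) = Mul(Add(Add(Mul(2, Rational(1, 8)), -3), -13), Rational(-4, 57)) = Mul(Add(Add(Rational(1, 4), -3), -13), Rational(-4, 57)) = Mul(Add(Rational(-11, 4), -13), Rational(-4, 57)) = Mul(Rational(-63, 4), Rational(-4, 57)) = Rational(21, 19) ≈ 1.1053)
Pow(Add(f, 43), 2) = Pow(Add(Rational(21, 19), 43), 2) = Pow(Rational(838, 19), 2) = Rational(702244, 361)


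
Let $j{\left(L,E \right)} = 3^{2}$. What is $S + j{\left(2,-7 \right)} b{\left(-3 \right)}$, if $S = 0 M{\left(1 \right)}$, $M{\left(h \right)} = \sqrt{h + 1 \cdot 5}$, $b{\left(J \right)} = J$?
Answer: $-27$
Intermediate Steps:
$j{\left(L,E \right)} = 9$
$M{\left(h \right)} = \sqrt{5 + h}$ ($M{\left(h \right)} = \sqrt{h + 5} = \sqrt{5 + h}$)
$S = 0$ ($S = 0 \sqrt{5 + 1} = 0 \sqrt{6} = 0$)
$S + j{\left(2,-7 \right)} b{\left(-3 \right)} = 0 + 9 \left(-3\right) = 0 - 27 = -27$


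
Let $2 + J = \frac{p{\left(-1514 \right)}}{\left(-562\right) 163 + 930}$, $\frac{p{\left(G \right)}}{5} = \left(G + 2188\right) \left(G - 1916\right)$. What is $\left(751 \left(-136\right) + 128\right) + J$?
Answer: $- \frac{2309574915}{22669} \approx -1.0188 \cdot 10^{5}$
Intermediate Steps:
$p{\left(G \right)} = 5 \left(-1916 + G\right) \left(2188 + G\right)$ ($p{\left(G \right)} = 5 \left(G + 2188\right) \left(G - 1916\right) = 5 \left(2188 + G\right) \left(-1916 + G\right) = 5 \left(-1916 + G\right) \left(2188 + G\right)$)
$J = \frac{2844437}{22669}$ ($J = -2 + \frac{-20961040 + 5 \left(-1514\right)^{2} + 1360 \left(-1514\right)}{\left(-562\right) 163 + 930} = -2 + \frac{-20961040 + 5 \cdot 2292196 - 2059040}{-91606 + 930} = -2 + \frac{-20961040 + 11460980 - 2059040}{-90676} = -2 - - \frac{2889775}{22669} = -2 + \frac{2889775}{22669} = \frac{2844437}{22669} \approx 125.48$)
$\left(751 \left(-136\right) + 128\right) + J = \left(751 \left(-136\right) + 128\right) + \frac{2844437}{22669} = \left(-102136 + 128\right) + \frac{2844437}{22669} = -102008 + \frac{2844437}{22669} = - \frac{2309574915}{22669}$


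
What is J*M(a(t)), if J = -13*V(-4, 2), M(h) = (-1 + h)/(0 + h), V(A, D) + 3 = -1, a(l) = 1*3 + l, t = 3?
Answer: 130/3 ≈ 43.333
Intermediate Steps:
a(l) = 3 + l
V(A, D) = -4 (V(A, D) = -3 - 1 = -4)
M(h) = (-1 + h)/h
J = 52 (J = -13*(-4) = 52)
J*M(a(t)) = 52*((-1 + (3 + 3))/(3 + 3)) = 52*((-1 + 6)/6) = 52*((1/6)*5) = 52*(5/6) = 130/3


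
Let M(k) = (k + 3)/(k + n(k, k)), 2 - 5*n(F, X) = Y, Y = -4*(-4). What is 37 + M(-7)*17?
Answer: 2153/49 ≈ 43.939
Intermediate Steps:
Y = 16
n(F, X) = -14/5 (n(F, X) = ⅖ - ⅕*16 = ⅖ - 16/5 = -14/5)
M(k) = (3 + k)/(-14/5 + k) (M(k) = (k + 3)/(k - 14/5) = (3 + k)/(-14/5 + k))
37 + M(-7)*17 = 37 + (5*(3 - 7)/(-14 + 5*(-7)))*17 = 37 + (5*(-4)/(-14 - 35))*17 = 37 + (5*(-4)/(-49))*17 = 37 + (5*(-1/49)*(-4))*17 = 37 + (20/49)*17 = 37 + 340/49 = 2153/49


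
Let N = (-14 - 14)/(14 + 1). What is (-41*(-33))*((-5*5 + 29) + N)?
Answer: 14432/5 ≈ 2886.4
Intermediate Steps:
N = -28/15 ≈ -1.8667
(-41*(-33))*((-5*5 + 29) + N) = (-41*(-33))*((-5*5 + 29) - 28/15) = 1353*((-25 + 29) - 28/15) = 1353*(4 - 28/15) = 1353*(32/15) = 14432/5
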